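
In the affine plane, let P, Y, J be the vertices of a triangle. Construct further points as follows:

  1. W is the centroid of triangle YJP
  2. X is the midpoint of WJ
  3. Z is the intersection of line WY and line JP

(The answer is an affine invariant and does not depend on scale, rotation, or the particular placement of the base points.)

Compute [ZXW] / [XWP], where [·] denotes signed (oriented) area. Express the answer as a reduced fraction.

[ZXW]:[XWP] = 1/2

Work in coordinates with P = (0, 0), Y = (1, 0), J = (0, 1).
1. W is the centroid of triangle YJP ⇒ W = (1/3, 1/3)
2. X is the midpoint of WJ ⇒ X = (1/6, 2/3)
3. Z is the intersection of line WY and line JP ⇒ Z = (0, 1/2)
2·[ZXW] = -1/12, 2·[XWP] = -1/6
[ZXW]:[XWP] = -1/12:-1/6 = 1/2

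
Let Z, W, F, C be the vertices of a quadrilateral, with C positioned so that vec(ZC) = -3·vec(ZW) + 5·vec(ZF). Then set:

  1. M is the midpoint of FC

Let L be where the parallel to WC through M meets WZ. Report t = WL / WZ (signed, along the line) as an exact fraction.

t = 1/10

Assign Z = (0, 0), W = (1, 0), F = (0, 1), C = (-3, 5) — the answer is frame-independent, so this choice is without loss of generality.
1. M is the midpoint of FC ⇒ M = (-3/2, 3)
through M parallel to WC: direction (-4, 5); meets WZ at L = (9/10, 0)
L = W + t·(Z−W) with t = 1/10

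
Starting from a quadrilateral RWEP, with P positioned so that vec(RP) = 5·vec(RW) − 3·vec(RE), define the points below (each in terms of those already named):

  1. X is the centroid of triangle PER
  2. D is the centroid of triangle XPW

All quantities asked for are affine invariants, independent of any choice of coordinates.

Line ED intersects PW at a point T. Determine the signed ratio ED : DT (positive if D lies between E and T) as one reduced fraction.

ED:DT = -11/2

Choose coordinates R = (0, 0), W = (1, 0), E = (0, 1), P = (5, -3).
1. X is the centroid of triangle PER ⇒ X = (5/3, -2/3)
2. D is the centroid of triangle XPW ⇒ D = (23/9, -11/9)
line ED meets PW at T = (23/11, -9/11)
D = E + t·(T−E) with t = 11/9, so ED:DT = 11/9:-2/9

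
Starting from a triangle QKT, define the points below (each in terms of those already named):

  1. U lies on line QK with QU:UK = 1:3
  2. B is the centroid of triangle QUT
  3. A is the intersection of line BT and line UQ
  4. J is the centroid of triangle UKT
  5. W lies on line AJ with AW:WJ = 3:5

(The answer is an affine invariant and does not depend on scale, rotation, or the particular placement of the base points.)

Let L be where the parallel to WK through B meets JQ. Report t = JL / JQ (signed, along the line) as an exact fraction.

t = 8/59

Work in coordinates with Q = (0, 0), K = (1, 0), T = (0, 1).
1. U lies on line QK with QU:UK = 1:3 ⇒ U = (1/4, 0)
2. B is the centroid of triangle QUT ⇒ B = (1/12, 1/3)
3. A is the intersection of line BT and line UQ ⇒ A = (1/8, 0)
4. J is the centroid of triangle UKT ⇒ J = (5/12, 1/3)
5. W lies on line AJ with AW:WJ = 3:5 ⇒ W = (15/64, 1/8)
through B parallel to WK: direction (49/64, -1/8); meets JQ at L = (85/236, 17/59)
L = J + t·(Q−J) with t = 8/59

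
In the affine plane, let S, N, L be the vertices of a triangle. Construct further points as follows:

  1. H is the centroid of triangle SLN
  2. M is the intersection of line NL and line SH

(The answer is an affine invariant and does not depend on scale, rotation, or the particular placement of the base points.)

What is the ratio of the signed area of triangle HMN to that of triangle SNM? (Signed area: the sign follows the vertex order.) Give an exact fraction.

Work in coordinates with S = (0, 0), N = (1, 0), L = (0, 1).
1. H is the centroid of triangle SLN ⇒ H = (1/3, 1/3)
2. M is the intersection of line NL and line SH ⇒ M = (1/2, 1/2)
2·[HMN] = -1/6, 2·[SNM] = 1/2
[HMN]:[SNM] = -1/6:1/2 = -1/3

[HMN]:[SNM] = -1/3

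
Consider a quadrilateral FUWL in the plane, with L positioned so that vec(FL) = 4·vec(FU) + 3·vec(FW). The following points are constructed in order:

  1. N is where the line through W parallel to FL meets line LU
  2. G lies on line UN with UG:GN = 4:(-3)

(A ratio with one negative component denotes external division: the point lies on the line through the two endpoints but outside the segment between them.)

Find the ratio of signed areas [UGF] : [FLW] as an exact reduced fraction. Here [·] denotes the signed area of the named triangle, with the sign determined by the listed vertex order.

[UGF]:[FLW] = 7

Choose coordinates F = (0, 0), U = (1, 0), W = (0, 1), L = (4, 3).
1. N is where the line through W parallel to FL meets line LU ⇒ N = (8, 7)
2. G lies on line UN with UG:GN = 4:(-3) ⇒ G = (29, 28)
2·[UGF] = 28, 2·[FLW] = 4
[UGF]:[FLW] = 28:4 = 7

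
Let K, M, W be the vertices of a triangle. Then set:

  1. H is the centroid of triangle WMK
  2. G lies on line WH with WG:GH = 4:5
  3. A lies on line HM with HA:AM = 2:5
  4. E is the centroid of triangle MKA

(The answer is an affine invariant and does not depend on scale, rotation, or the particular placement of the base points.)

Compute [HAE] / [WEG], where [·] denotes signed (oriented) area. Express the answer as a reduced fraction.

Choose coordinates K = (0, 0), M = (1, 0), W = (0, 1).
1. H is the centroid of triangle WMK ⇒ H = (1/3, 1/3)
2. G lies on line WH with WG:GH = 4:5 ⇒ G = (4/27, 19/27)
3. A lies on line HM with HA:AM = 2:5 ⇒ A = (11/21, 5/21)
4. E is the centroid of triangle MKA ⇒ E = (32/63, 5/63)
2·[HAE] = -2/63, 2·[WEG] = -8/567
[HAE]:[WEG] = -2/63:-8/567 = 9/4

[HAE]:[WEG] = 9/4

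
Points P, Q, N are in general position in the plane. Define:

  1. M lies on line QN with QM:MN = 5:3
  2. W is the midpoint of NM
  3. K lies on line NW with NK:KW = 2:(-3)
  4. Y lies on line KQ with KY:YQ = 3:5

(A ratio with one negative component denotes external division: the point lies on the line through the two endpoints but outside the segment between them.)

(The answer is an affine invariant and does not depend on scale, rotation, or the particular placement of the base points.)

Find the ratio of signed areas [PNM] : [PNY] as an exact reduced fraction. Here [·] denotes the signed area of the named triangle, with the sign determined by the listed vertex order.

[PNM]:[PNY] = 8/3

Choose coordinates P = (0, 0), Q = (1, 0), N = (0, 1).
1. M lies on line QN with QM:MN = 5:3 ⇒ M = (3/8, 5/8)
2. W is the midpoint of NM ⇒ W = (3/16, 13/16)
3. K lies on line NW with NK:KW = 2:(-3) ⇒ K = (-3/8, 11/8)
4. Y lies on line KQ with KY:YQ = 3:5 ⇒ Y = (9/64, 55/64)
2·[PNM] = -3/8, 2·[PNY] = -9/64
[PNM]:[PNY] = -3/8:-9/64 = 8/3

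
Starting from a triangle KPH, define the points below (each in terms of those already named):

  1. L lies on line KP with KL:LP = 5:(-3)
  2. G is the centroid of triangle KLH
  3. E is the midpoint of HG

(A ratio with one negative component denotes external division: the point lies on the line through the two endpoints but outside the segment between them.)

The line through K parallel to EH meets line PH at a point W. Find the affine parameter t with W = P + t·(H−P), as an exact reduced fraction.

Work in coordinates with K = (0, 0), P = (1, 0), H = (0, 1).
1. L lies on line KP with KL:LP = 5:(-3) ⇒ L = (5/2, 0)
2. G is the centroid of triangle KLH ⇒ G = (5/6, 1/3)
3. E is the midpoint of HG ⇒ E = (5/12, 2/3)
through K parallel to EH: direction (-5/12, 1/3); meets PH at W = (5, -4)
W = P + t·(H−P) with t = -4

t = -4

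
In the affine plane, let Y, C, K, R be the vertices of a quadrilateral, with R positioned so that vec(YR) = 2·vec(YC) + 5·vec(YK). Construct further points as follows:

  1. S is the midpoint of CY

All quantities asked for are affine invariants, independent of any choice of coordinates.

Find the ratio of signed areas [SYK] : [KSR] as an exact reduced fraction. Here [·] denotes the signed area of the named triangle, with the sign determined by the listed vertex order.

Choose coordinates Y = (0, 0), C = (1, 0), K = (0, 1), R = (2, 5).
1. S is the midpoint of CY ⇒ S = (1/2, 0)
2·[SYK] = -1/2, 2·[KSR] = 4
[SYK]:[KSR] = -1/2:4 = -1/8

[SYK]:[KSR] = -1/8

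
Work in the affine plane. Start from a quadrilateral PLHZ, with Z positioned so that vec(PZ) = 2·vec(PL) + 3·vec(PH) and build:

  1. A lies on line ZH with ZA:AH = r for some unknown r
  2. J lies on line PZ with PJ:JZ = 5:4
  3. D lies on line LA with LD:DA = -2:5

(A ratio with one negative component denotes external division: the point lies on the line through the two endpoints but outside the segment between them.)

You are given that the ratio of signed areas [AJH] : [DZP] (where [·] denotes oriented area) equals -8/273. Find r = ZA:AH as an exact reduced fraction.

Set P = (0, 0), L = (1, 0), H = (0, 1), Z = (2, 3); any affine frame gives the same invariant.
1. With ZA:AH = r, write λ = r/(r+1) so A = Z + λ·(H−Z); A is affine-linear in λ
2. J lies on line PZ with PJ:JZ = 5:4 ⇒ J = (10/9, 5/3)
3. D lies on line LA with LD:DA = -2:5 ⇒ D is an affine combination of earlier points and hence also affine-linear in λ
Every point depending on A is an affine combination of A and λ-independent points, so each such coordinate is linear in λ; the λ² term in each signed area is a multiple of (H−Z)×(H−Z) = 0, so 2·[AJH] and 2·[DZP] are each linear in λ. Evaluating at λ=0 and λ=1:
  2·[AJH] = 8/9·λ − 8/9,   2·[DZP] = 4/3·λ + 5
So [AJH]:[DZP] = (8/9·λ − 8/9) / (4/3·λ + 5). Setting this equal to -8/273:
  8/9·λ − 8/9 = -8/273·(4/3·λ + 5)  ⇒  λ = 4/5
Then r = λ/(1−λ) = (4/5)/(1/5) = 4. Check: with r = 4, A = (2/5, 7/5) and [AJH]:[DZP] = -8/273 as required.

r = 4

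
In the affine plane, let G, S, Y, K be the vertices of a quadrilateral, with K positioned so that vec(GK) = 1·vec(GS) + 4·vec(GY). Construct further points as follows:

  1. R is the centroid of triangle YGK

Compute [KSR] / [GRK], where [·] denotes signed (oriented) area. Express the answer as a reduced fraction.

[KSR]:[GRK] = 8

Work in coordinates with G = (0, 0), S = (1, 0), Y = (0, 1), K = (1, 4).
1. R is the centroid of triangle YGK ⇒ R = (1/3, 5/3)
2·[KSR] = -8/3, 2·[GRK] = -1/3
[KSR]:[GRK] = -8/3:-1/3 = 8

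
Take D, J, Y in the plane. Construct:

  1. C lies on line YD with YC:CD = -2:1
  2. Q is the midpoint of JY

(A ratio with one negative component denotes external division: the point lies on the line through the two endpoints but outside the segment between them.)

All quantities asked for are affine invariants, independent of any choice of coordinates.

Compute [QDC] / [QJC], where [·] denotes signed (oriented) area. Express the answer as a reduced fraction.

[QDC]:[QJC] = -1/2

Work in coordinates with D = (0, 0), J = (1, 0), Y = (0, 1).
1. C lies on line YD with YC:CD = -2:1 ⇒ C = (0, -1)
2. Q is the midpoint of JY ⇒ Q = (1/2, 1/2)
2·[QDC] = 1/2, 2·[QJC] = -1
[QDC]:[QJC] = 1/2:-1 = -1/2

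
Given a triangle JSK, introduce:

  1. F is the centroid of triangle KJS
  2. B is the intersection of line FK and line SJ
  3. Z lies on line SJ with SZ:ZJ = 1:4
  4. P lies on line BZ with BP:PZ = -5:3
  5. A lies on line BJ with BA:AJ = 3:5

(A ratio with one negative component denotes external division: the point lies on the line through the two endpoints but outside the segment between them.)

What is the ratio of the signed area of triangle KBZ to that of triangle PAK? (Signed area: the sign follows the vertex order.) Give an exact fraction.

[KBZ]:[PAK] = -8/25

Assign J = (0, 0), S = (1, 0), K = (0, 1) — the answer is frame-independent, so this choice is without loss of generality.
1. F is the centroid of triangle KJS ⇒ F = (1/3, 1/3)
2. B is the intersection of line FK and line SJ ⇒ B = (1/2, 0)
3. Z lies on line SJ with SZ:ZJ = 1:4 ⇒ Z = (4/5, 0)
4. P lies on line BZ with BP:PZ = -5:3 ⇒ P = (5/4, 0)
5. A lies on line BJ with BA:AJ = 3:5 ⇒ A = (5/16, 0)
2·[KBZ] = 3/10, 2·[PAK] = -15/16
[KBZ]:[PAK] = 3/10:-15/16 = -8/25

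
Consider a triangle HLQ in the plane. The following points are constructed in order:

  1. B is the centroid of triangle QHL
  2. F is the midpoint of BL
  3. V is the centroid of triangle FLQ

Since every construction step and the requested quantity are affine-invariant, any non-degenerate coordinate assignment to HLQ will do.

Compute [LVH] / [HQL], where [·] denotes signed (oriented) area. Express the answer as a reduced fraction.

Assign H = (0, 0), L = (1, 0), Q = (0, 1) — the answer is frame-independent, so this choice is without loss of generality.
1. B is the centroid of triangle QHL ⇒ B = (1/3, 1/3)
2. F is the midpoint of BL ⇒ F = (2/3, 1/6)
3. V is the centroid of triangle FLQ ⇒ V = (5/9, 7/18)
2·[LVH] = 7/18, 2·[HQL] = -1
[LVH]:[HQL] = 7/18:-1 = -7/18

[LVH]:[HQL] = -7/18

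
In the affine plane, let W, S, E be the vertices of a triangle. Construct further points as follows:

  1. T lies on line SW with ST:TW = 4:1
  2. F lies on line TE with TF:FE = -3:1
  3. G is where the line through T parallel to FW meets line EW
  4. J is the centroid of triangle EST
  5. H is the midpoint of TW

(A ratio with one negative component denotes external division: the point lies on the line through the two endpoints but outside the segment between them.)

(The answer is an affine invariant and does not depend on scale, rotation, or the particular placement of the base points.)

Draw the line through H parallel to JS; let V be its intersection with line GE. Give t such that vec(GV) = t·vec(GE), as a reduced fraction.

t = 53/36

Work in coordinates with W = (0, 0), S = (1, 0), E = (0, 1).
1. T lies on line SW with ST:TW = 4:1 ⇒ T = (1/5, 0)
2. F lies on line TE with TF:FE = -3:1 ⇒ F = (-1/10, 3/2)
3. G is where the line through T parallel to FW meets line EW ⇒ G = (0, 3)
4. J is the centroid of triangle EST ⇒ J = (2/5, 1/3)
5. H is the midpoint of TW ⇒ H = (1/10, 0)
through H parallel to JS: direction (3/5, -1/3); meets GE at V = (0, 1/18)
V = G + t·(E−G) with t = 53/36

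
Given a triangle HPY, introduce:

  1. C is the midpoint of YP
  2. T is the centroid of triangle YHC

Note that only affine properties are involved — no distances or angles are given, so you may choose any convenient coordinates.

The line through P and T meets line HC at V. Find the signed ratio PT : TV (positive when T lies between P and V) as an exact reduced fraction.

Set H = (0, 0), P = (1, 0), Y = (0, 1); any affine frame gives the same invariant.
1. C is the midpoint of YP ⇒ C = (1/2, 1/2)
2. T is the centroid of triangle YHC ⇒ T = (1/6, 1/2)
line PT meets HC at V = (3/8, 3/8)
T = P + t·(V−P) with t = 4/3, so PT:TV = 4/3:-1/3

PT:TV = -4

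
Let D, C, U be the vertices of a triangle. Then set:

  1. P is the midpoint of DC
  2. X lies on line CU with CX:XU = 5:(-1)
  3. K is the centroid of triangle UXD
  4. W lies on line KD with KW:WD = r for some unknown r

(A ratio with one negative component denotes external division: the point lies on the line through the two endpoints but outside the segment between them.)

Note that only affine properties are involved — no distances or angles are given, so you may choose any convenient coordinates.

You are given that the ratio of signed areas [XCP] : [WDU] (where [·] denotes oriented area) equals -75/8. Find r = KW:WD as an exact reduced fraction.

Work in coordinates with D = (0, 0), C = (1, 0), U = (0, 1).
1. P is the midpoint of DC ⇒ P = (1/2, 0)
2. X lies on line CU with CX:XU = 5:(-1) ⇒ X = (-1/4, 5/4)
3. K is the centroid of triangle UXD ⇒ K = (-1/12, 3/4)
4. With KW:WD = r, write λ = r/(r+1) so W = K + λ·(D−K); W is affine-linear in λ
Every point depending on W is an affine combination of W and λ-independent points, so each such coordinate is linear in λ; the λ² term in each signed area is a multiple of (D−K)×(D−K) = 0, so 2·[XCP] and 2·[WDU] are each linear in λ. Evaluating at λ=0 and λ=1:
  2·[XCP] = -5/8,   2·[WDU] = -1/12·λ + 1/12
So [XCP]:[WDU] = (-5/8) / (-1/12·λ + 1/12). Setting this equal to -75/8:
  -5/8 = -75/8·(-1/12·λ + 1/12)  ⇒  λ = 1/5
Then r = λ/(1−λ) = (1/5)/(4/5) = 1/4. Check: with r = 1/4, W = (-1/15, 3/5) and [XCP]:[WDU] = -75/8 as required.

r = 1/4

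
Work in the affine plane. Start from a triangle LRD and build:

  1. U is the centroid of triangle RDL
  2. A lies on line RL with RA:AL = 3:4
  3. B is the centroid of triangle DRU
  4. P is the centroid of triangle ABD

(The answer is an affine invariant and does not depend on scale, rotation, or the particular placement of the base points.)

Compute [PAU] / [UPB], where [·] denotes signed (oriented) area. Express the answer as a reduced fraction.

Work in coordinates with L = (0, 0), R = (1, 0), D = (0, 1).
1. U is the centroid of triangle RDL ⇒ U = (1/3, 1/3)
2. A lies on line RL with RA:AL = 3:4 ⇒ A = (4/7, 0)
3. B is the centroid of triangle DRU ⇒ B = (4/9, 4/9)
4. P is the centroid of triangle ABD ⇒ P = (64/189, 13/27)
2·[PAU] = -1/27, 2·[UPB] = -1/63
[PAU]:[UPB] = -1/27:-1/63 = 7/3

[PAU]:[UPB] = 7/3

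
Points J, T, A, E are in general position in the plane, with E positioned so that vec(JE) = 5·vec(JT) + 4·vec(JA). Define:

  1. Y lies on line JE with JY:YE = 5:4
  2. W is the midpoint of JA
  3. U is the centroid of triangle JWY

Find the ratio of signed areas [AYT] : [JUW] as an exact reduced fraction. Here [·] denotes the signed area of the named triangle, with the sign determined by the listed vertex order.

Choose coordinates J = (0, 0), T = (1, 0), A = (0, 1), E = (5, 4).
1. Y lies on line JE with JY:YE = 5:4 ⇒ Y = (25/9, 20/9)
2. W is the midpoint of JA ⇒ W = (0, 1/2)
3. U is the centroid of triangle JWY ⇒ U = (25/27, 49/54)
2·[AYT] = -4, 2·[JUW] = 25/54
[AYT]:[JUW] = -4:25/54 = -216/25

[AYT]:[JUW] = -216/25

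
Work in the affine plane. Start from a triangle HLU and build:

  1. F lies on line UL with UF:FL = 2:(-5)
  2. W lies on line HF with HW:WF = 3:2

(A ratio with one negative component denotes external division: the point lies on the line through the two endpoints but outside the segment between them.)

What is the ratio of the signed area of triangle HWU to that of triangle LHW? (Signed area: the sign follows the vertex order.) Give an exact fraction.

[HWU]:[LHW] = 2/5

Assign H = (0, 0), L = (1, 0), U = (0, 1) — the answer is frame-independent, so this choice is without loss of generality.
1. F lies on line UL with UF:FL = 2:(-5) ⇒ F = (-2/3, 5/3)
2. W lies on line HF with HW:WF = 3:2 ⇒ W = (-2/5, 1)
2·[HWU] = -2/5, 2·[LHW] = -1
[HWU]:[LHW] = -2/5:-1 = 2/5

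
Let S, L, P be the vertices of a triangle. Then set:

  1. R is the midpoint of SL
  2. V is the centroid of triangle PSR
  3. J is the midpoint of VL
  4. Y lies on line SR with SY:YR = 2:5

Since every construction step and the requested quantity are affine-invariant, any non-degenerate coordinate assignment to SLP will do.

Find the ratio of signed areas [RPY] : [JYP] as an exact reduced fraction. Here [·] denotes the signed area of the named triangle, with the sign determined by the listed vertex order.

Set S = (0, 0), L = (1, 0), P = (0, 1); any affine frame gives the same invariant.
1. R is the midpoint of SL ⇒ R = (1/2, 0)
2. V is the centroid of triangle PSR ⇒ V = (1/6, 1/3)
3. J is the midpoint of VL ⇒ J = (7/12, 1/6)
4. Y lies on line SR with SY:YR = 2:5 ⇒ Y = (1/7, 0)
2·[RPY] = 5/14, 2·[JYP] = -13/28
[RPY]:[JYP] = 5/14:-13/28 = -10/13

[RPY]:[JYP] = -10/13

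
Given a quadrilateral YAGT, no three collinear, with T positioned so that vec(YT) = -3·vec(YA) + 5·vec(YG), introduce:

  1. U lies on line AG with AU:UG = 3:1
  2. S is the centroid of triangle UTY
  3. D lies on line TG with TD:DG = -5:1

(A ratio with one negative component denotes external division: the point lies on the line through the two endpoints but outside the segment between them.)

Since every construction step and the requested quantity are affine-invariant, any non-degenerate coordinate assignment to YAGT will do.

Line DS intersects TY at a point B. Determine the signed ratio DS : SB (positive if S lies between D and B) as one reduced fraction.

DS:SB = 31/14

Work in coordinates with Y = (0, 0), A = (1, 0), G = (0, 1), T = (-3, 5).
1. U lies on line AG with AU:UG = 3:1 ⇒ U = (1/4, 3/4)
2. S is the centroid of triangle UTY ⇒ S = (-11/12, 23/12)
3. D lies on line TG with TD:DG = -5:1 ⇒ D = (3/4, 0)
line DS meets TY at B = (-207/124, 345/124)
S = D + t·(B−D) with t = 31/45, so DS:SB = 31/45:14/45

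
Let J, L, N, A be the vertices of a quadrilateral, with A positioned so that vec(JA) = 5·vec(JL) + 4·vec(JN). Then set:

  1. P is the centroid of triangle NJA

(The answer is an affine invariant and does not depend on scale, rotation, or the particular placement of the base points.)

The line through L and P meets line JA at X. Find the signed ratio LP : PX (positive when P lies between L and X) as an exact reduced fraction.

LP:PX = -17/5

Work in coordinates with J = (0, 0), L = (1, 0), N = (0, 1), A = (5, 4).
1. P is the centroid of triangle NJA ⇒ P = (5/3, 5/3)
line LP meets JA at X = (25/17, 20/17)
P = L + t·(X−L) with t = 17/12, so LP:PX = 17/12:-5/12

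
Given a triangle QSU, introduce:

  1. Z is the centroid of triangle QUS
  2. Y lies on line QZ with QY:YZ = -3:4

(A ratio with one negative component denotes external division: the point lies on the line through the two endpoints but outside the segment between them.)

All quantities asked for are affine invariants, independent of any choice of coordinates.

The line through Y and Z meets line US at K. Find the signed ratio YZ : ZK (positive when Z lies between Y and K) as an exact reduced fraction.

Set Q = (0, 0), S = (1, 0), U = (0, 1); any affine frame gives the same invariant.
1. Z is the centroid of triangle QUS ⇒ Z = (1/3, 1/3)
2. Y lies on line QZ with QY:YZ = -3:4 ⇒ Y = (-1, -1)
line YZ meets US at K = (1/2, 1/2)
Z = Y + t·(K−Y) with t = 8/9, so YZ:ZK = 8/9:1/9

YZ:ZK = 8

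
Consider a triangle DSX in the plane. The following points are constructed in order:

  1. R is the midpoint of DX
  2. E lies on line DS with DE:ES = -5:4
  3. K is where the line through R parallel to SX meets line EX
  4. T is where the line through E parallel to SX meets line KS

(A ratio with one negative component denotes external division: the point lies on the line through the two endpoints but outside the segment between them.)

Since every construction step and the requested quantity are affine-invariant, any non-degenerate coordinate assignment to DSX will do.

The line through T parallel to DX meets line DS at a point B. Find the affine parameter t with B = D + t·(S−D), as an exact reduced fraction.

t = 14

Work in coordinates with D = (0, 0), S = (1, 0), X = (0, 1).
1. R is the midpoint of DX ⇒ R = (0, 1/2)
2. E lies on line DS with DE:ES = -5:4 ⇒ E = (5, 0)
3. K is where the line through R parallel to SX meets line EX ⇒ K = (-5/8, 9/8)
4. T is where the line through E parallel to SX meets line KS ⇒ T = (14, -9)
through T parallel to DX: direction (0, 1); meets DS at B = (14, 0)
B = D + t·(S−D) with t = 14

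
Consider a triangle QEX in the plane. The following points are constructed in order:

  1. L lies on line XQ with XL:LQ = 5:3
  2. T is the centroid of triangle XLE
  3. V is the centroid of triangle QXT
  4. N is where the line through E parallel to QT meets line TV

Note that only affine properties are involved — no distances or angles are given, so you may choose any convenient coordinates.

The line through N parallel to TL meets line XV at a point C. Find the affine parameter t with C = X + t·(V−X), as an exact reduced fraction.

t = 93/52

Set Q = (0, 0), E = (1, 0), X = (0, 1); any affine frame gives the same invariant.
1. L lies on line XQ with XL:LQ = 5:3 ⇒ L = (0, 3/8)
2. T is the centroid of triangle XLE ⇒ T = (1/3, 11/24)
3. V is the centroid of triangle QXT ⇒ V = (1/9, 35/72)
4. N is where the line through E parallel to QT meets line TV ⇒ N = (5/4, 11/32)
through N parallel to TL: direction (-1/3, -1/12); meets XV at C = (31/156, 101/1248)
C = X + t·(V−X) with t = 93/52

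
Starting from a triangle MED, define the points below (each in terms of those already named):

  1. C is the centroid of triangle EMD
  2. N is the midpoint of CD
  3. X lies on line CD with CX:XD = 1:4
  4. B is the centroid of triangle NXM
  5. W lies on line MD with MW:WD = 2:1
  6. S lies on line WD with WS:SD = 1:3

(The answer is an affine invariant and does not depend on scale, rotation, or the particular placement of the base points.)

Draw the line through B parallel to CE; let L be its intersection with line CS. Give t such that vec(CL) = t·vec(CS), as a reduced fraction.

t = -1/5

Choose coordinates M = (0, 0), E = (1, 0), D = (0, 1).
1. C is the centroid of triangle EMD ⇒ C = (1/3, 1/3)
2. N is the midpoint of CD ⇒ N = (1/6, 2/3)
3. X lies on line CD with CX:XD = 1:4 ⇒ X = (4/15, 7/15)
4. B is the centroid of triangle NXM ⇒ B = (13/90, 17/45)
5. W lies on line MD with MW:WD = 2:1 ⇒ W = (0, 2/3)
6. S lies on line WD with WS:SD = 1:3 ⇒ S = (0, 3/4)
through B parallel to CE: direction (2/3, -1/3); meets CS at L = (2/5, 1/4)
L = C + t·(S−C) with t = -1/5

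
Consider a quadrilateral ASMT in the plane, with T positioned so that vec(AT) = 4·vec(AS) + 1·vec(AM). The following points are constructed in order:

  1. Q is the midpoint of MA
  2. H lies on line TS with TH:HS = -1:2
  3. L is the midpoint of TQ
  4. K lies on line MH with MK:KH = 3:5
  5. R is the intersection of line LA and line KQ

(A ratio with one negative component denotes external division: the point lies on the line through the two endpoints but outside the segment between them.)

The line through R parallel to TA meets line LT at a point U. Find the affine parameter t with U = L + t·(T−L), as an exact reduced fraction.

t = -5

Set A = (0, 0), S = (1, 0), M = (0, 1), T = (4, 1); any affine frame gives the same invariant.
1. Q is the midpoint of MA ⇒ Q = (0, 1/2)
2. H lies on line TS with TH:HS = -1:2 ⇒ H = (7, 2)
3. L is the midpoint of TQ ⇒ L = (2, 3/4)
4. K lies on line MH with MK:KH = 3:5 ⇒ K = (21/8, 11/8)
5. R is the intersection of line LA and line KQ ⇒ R = (12, 9/2)
through R parallel to TA: direction (-4, -1); meets LT at U = (-8, -1/2)
U = L + t·(T−L) with t = -5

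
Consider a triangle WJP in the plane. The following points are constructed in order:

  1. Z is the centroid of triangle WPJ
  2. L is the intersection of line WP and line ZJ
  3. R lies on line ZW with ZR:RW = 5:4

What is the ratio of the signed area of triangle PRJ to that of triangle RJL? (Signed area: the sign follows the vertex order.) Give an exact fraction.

Assign W = (0, 0), J = (1, 0), P = (0, 1) — the answer is frame-independent, so this choice is without loss of generality.
1. Z is the centroid of triangle WPJ ⇒ Z = (1/3, 1/3)
2. L is the intersection of line WP and line ZJ ⇒ L = (0, 1/2)
3. R lies on line ZW with ZR:RW = 5:4 ⇒ R = (4/27, 4/27)
2·[PRJ] = 19/27, 2·[RJL] = 5/18
[PRJ]:[RJL] = 19/27:5/18 = 38/15

[PRJ]:[RJL] = 38/15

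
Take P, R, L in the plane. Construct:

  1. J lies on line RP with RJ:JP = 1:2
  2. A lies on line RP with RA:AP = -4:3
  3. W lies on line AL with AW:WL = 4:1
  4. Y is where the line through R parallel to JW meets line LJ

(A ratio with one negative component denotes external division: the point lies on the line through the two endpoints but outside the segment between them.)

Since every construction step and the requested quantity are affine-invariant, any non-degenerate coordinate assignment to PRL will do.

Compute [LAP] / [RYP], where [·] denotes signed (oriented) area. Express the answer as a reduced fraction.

[LAP]:[RYP] = 33/4

Work in coordinates with P = (0, 0), R = (1, 0), L = (0, 1).
1. J lies on line RP with RJ:JP = 1:2 ⇒ J = (2/3, 0)
2. A lies on line RP with RA:AP = -4:3 ⇒ A = (-3, 0)
3. W lies on line AL with AW:WL = 4:1 ⇒ W = (-3/5, 4/5)
4. Y is where the line through R parallel to JW meets line LJ ⇒ Y = (14/33, 4/11)
2·[LAP] = 3, 2·[RYP] = 4/11
[LAP]:[RYP] = 3:4/11 = 33/4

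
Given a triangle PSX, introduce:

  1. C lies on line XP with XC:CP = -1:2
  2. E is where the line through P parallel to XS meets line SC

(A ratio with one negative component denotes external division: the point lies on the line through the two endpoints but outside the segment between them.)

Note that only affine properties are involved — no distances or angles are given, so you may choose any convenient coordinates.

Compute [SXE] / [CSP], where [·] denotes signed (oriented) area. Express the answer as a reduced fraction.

Set P = (0, 0), S = (1, 0), X = (0, 1); any affine frame gives the same invariant.
1. C lies on line XP with XC:CP = -1:2 ⇒ C = (0, 2)
2. E is where the line through P parallel to XS meets line SC ⇒ E = (2, -2)
2·[SXE] = 1, 2·[CSP] = -2
[SXE]:[CSP] = 1:-2 = -1/2

[SXE]:[CSP] = -1/2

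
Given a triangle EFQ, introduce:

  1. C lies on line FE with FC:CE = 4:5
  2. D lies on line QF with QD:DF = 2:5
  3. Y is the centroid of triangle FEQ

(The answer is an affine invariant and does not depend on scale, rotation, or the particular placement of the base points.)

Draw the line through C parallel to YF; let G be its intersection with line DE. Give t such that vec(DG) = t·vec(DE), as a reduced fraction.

Set E = (0, 0), F = (1, 0), Q = (0, 1); any affine frame gives the same invariant.
1. C lies on line FE with FC:CE = 4:5 ⇒ C = (5/9, 0)
2. D lies on line QF with QD:DF = 2:5 ⇒ D = (2/7, 5/7)
3. Y is the centroid of triangle FEQ ⇒ Y = (1/3, 1/3)
through C parallel to YF: direction (2/3, -1/3); meets DE at G = (5/54, 25/108)
G = D + t·(E−D) with t = 73/108

t = 73/108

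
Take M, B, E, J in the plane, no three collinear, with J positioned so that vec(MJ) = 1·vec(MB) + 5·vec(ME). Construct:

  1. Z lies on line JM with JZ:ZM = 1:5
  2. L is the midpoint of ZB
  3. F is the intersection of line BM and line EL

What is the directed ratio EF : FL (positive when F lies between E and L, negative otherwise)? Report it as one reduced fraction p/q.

EF:FL = -12/25

Assign M = (0, 0), B = (1, 0), E = (0, 1), J = (1, 5) — the answer is frame-independent, so this choice is without loss of generality.
1. Z lies on line JM with JZ:ZM = 1:5 ⇒ Z = (5/6, 25/6)
2. L is the midpoint of ZB ⇒ L = (11/12, 25/12)
3. F is the intersection of line BM and line EL ⇒ F = (-11/13, 0)
F = E + t·(L−E) with t = -12/13, so EF:FL = t:(1−t) = -12/13:25/13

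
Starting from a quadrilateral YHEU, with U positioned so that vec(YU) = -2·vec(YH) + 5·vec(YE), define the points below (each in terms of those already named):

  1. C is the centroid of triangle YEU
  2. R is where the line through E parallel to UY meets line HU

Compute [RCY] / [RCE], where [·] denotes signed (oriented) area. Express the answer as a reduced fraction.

Set Y = (0, 0), H = (1, 0), E = (0, 1), U = (-2, 5); any affine frame gives the same invariant.
1. C is the centroid of triangle YEU ⇒ C = (-2/3, 2)
2. R is where the line through E parallel to UY meets line HU ⇒ R = (-4/5, 3)
2·[RCY] = 2/5, 2·[RCE] = 8/15
[RCY]:[RCE] = 2/5:8/15 = 3/4

[RCY]:[RCE] = 3/4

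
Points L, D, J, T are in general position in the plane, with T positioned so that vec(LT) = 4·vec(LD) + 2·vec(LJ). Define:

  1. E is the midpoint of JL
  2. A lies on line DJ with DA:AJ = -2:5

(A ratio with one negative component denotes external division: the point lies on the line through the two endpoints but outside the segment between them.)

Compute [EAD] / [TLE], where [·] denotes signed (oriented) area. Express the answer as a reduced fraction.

[EAD]:[TLE] = -1/6

Set L = (0, 0), D = (1, 0), J = (0, 1), T = (4, 2); any affine frame gives the same invariant.
1. E is the midpoint of JL ⇒ E = (0, 1/2)
2. A lies on line DJ with DA:AJ = -2:5 ⇒ A = (5/3, -2/3)
2·[EAD] = 1/3, 2·[TLE] = -2
[EAD]:[TLE] = 1/3:-2 = -1/6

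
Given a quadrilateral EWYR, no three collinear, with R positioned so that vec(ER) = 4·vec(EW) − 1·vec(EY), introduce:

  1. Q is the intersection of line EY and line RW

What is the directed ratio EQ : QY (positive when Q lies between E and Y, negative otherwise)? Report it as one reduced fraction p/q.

Work in coordinates with E = (0, 0), W = (1, 0), Y = (0, 1), R = (4, -1).
1. Q is the intersection of line EY and line RW ⇒ Q = (0, 1/3)
Q = E + t·(Y−E) with t = 1/3, so EQ:QY = t:(1−t) = 1/3:2/3

EQ:QY = 1/2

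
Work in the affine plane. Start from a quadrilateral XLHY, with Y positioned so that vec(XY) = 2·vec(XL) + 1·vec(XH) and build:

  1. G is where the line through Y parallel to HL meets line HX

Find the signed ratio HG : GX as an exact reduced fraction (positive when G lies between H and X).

HG:GX = -2/3

Choose coordinates X = (0, 0), L = (1, 0), H = (0, 1), Y = (2, 1).
1. G is where the line through Y parallel to HL meets line HX ⇒ G = (0, 3)
G = H + t·(X−H) with t = -2, so HG:GX = t:(1−t) = -2:3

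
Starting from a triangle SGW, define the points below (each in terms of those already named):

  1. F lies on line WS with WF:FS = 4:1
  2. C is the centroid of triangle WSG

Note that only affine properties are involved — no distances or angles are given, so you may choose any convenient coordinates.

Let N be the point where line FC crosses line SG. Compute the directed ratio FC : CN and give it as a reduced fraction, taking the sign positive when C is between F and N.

FC:CN = -2/5

Assign S = (0, 0), G = (1, 0), W = (0, 1) — the answer is frame-independent, so this choice is without loss of generality.
1. F lies on line WS with WF:FS = 4:1 ⇒ F = (0, 1/5)
2. C is the centroid of triangle WSG ⇒ C = (1/3, 1/3)
line FC meets SG at N = (-1/2, 0)
C = F + t·(N−F) with t = -2/3, so FC:CN = -2/3:5/3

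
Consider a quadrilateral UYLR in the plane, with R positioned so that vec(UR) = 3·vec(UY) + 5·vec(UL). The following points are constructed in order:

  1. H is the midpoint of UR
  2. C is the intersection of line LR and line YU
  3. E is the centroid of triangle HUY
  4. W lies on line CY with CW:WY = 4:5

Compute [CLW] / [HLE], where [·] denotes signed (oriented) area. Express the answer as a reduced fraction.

Set U = (0, 0), Y = (1, 0), L = (0, 1), R = (3, 5); any affine frame gives the same invariant.
1. H is the midpoint of UR ⇒ H = (3/2, 5/2)
2. C is the intersection of line LR and line YU ⇒ C = (-3/4, 0)
3. E is the centroid of triangle HUY ⇒ E = (5/6, 5/6)
4. W lies on line CY with CW:WY = 4:5 ⇒ W = (1/36, 0)
2·[CLW] = -7/9, 2·[HLE] = 3/2
[CLW]:[HLE] = -7/9:3/2 = -14/27

[CLW]:[HLE] = -14/27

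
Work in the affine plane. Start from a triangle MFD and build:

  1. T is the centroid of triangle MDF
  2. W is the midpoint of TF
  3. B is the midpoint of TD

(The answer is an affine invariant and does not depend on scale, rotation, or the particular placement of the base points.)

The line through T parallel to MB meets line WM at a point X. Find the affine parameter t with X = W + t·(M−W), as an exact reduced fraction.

t = 3/5

Choose coordinates M = (0, 0), F = (1, 0), D = (0, 1).
1. T is the centroid of triangle MDF ⇒ T = (1/3, 1/3)
2. W is the midpoint of TF ⇒ W = (2/3, 1/6)
3. B is the midpoint of TD ⇒ B = (1/6, 2/3)
through T parallel to MB: direction (1/6, 2/3); meets WM at X = (4/15, 1/15)
X = W + t·(M−W) with t = 3/5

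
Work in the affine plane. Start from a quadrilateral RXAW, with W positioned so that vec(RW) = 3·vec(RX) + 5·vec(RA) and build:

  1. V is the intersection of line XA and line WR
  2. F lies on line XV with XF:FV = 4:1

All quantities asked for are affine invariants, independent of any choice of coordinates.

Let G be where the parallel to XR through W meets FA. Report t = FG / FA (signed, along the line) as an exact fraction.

Assign R = (0, 0), X = (1, 0), A = (0, 1), W = (3, 5) — the answer is frame-independent, so this choice is without loss of generality.
1. V is the intersection of line XA and line WR ⇒ V = (3/8, 5/8)
2. F lies on line XV with XF:FV = 4:1 ⇒ F = (1/2, 1/2)
through W parallel to XR: direction (-1, 0); meets FA at G = (-4, 5)
G = F + t·(A−F) with t = 9

t = 9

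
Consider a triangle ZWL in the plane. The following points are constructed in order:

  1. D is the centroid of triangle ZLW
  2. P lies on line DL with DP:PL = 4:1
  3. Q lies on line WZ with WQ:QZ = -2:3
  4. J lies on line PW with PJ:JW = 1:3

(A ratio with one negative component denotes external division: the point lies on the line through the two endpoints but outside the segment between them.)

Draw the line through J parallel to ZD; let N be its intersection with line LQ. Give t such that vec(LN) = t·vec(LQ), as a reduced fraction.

Work in coordinates with Z = (0, 0), W = (1, 0), L = (0, 1).
1. D is the centroid of triangle ZLW ⇒ D = (1/3, 1/3)
2. P lies on line DL with DP:PL = 4:1 ⇒ P = (1/15, 13/15)
3. Q lies on line WZ with WQ:QZ = -2:3 ⇒ Q = (3, 0)
4. J lies on line PW with PJ:JW = 1:3 ⇒ J = (3/10, 13/20)
through J parallel to ZD: direction (1/3, 1/3); meets LQ at N = (39/80, 67/80)
N = L + t·(Q−L) with t = 13/80

t = 13/80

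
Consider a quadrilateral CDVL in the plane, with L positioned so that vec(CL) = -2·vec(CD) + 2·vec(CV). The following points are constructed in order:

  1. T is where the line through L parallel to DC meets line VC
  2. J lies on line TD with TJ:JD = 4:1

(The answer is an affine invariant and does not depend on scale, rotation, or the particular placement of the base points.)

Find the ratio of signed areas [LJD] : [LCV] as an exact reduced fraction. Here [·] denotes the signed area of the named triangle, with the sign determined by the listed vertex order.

Choose coordinates C = (0, 0), D = (1, 0), V = (0, 1), L = (-2, 2).
1. T is where the line through L parallel to DC meets line VC ⇒ T = (0, 2)
2. J lies on line TD with TJ:JD = 4:1 ⇒ J = (4/5, 2/5)
2·[LJD] = -4/5, 2·[LCV] = 2
[LJD]:[LCV] = -4/5:2 = -2/5

[LJD]:[LCV] = -2/5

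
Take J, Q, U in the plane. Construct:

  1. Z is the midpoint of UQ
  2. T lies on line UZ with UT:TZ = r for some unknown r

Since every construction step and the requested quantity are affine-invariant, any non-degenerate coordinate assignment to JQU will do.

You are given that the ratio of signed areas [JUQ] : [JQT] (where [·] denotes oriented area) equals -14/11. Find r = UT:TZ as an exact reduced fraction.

r = 3/4

Set J = (0, 0), Q = (1, 0), U = (0, 1); any affine frame gives the same invariant.
1. Z is the midpoint of UQ ⇒ Z = (1/2, 1/2)
2. With UT:TZ = r, write λ = r/(r+1) so T = U + λ·(Z−U); T is affine-linear in λ
Every point depending on T is an affine combination of T and λ-independent points, so each such coordinate is linear in λ; the λ² term in each signed area is a multiple of (Z−U)×(Z−U) = 0, so 2·[JUQ] and 2·[JQT] are each linear in λ. Evaluating at λ=0 and λ=1:
  2·[JUQ] = -1,   2·[JQT] = -1/2·λ + 1
So [JUQ]:[JQT] = (-1) / (-1/2·λ + 1). Setting this equal to -14/11:
  -1 = -14/11·(-1/2·λ + 1)  ⇒  λ = 3/7
Then r = λ/(1−λ) = (3/7)/(4/7) = 3/4. Check: with r = 3/4, T = (3/14, 11/14) and [JUQ]:[JQT] = -14/11 as required.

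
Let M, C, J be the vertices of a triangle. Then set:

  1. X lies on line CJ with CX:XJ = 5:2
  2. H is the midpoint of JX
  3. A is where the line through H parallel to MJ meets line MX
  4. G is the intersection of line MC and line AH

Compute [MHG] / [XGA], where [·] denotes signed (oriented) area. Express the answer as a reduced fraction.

Assign M = (0, 0), C = (1, 0), J = (0, 1) — the answer is frame-independent, so this choice is without loss of generality.
1. X lies on line CJ with CX:XJ = 5:2 ⇒ X = (2/7, 5/7)
2. H is the midpoint of JX ⇒ H = (1/7, 6/7)
3. A is where the line through H parallel to MJ meets line MX ⇒ A = (1/7, 5/14)
4. G is the intersection of line MC and line AH ⇒ G = (1/7, 0)
2·[MHG] = -6/49, 2·[XGA] = -5/98
[MHG]:[XGA] = -6/49:-5/98 = 12/5

[MHG]:[XGA] = 12/5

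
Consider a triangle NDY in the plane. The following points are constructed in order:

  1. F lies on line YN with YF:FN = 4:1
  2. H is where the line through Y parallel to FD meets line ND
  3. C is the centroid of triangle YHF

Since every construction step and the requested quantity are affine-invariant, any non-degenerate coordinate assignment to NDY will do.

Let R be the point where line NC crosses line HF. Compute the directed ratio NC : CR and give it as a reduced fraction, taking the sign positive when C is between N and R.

NC:CR = -7/4

Choose coordinates N = (0, 0), D = (1, 0), Y = (0, 1).
1. F lies on line YN with YF:FN = 4:1 ⇒ F = (0, 1/5)
2. H is where the line through Y parallel to FD meets line ND ⇒ H = (5, 0)
3. C is the centroid of triangle YHF ⇒ C = (5/3, 2/5)
line NC meets HF at R = (5/7, 6/35)
C = N + t·(R−N) with t = 7/3, so NC:CR = 7/3:-4/3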